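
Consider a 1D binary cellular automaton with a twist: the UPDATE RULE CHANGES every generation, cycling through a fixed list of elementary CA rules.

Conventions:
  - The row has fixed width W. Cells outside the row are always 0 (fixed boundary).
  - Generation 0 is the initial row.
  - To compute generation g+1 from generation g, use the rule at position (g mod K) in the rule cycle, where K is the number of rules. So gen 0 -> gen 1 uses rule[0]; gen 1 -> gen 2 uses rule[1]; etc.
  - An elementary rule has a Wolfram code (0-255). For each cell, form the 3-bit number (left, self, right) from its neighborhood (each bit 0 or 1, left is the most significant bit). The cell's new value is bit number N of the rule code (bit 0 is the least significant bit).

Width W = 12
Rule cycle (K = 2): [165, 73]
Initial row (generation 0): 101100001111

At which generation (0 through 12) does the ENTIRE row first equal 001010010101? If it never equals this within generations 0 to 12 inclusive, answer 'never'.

Answer: 10

Derivation:
Gen 0: 101100001111
Gen 1 (rule 165): 110001100110
Gen 2 (rule 73): 110101100110
Gen 3 (rule 165): 001110000000
Gen 4 (rule 73): 101010111111
Gen 5 (rule 165): 111111011110
Gen 6 (rule 73): 100001010010
Gen 7 (rule 165): 101101110010
Gen 8 (rule 73): 001101010000
Gen 9 (rule 165): 100011110111
Gen 10 (rule 73): 001010010101
Gen 11 (rule 165): 101110011111
Gen 12 (rule 73): 001010010001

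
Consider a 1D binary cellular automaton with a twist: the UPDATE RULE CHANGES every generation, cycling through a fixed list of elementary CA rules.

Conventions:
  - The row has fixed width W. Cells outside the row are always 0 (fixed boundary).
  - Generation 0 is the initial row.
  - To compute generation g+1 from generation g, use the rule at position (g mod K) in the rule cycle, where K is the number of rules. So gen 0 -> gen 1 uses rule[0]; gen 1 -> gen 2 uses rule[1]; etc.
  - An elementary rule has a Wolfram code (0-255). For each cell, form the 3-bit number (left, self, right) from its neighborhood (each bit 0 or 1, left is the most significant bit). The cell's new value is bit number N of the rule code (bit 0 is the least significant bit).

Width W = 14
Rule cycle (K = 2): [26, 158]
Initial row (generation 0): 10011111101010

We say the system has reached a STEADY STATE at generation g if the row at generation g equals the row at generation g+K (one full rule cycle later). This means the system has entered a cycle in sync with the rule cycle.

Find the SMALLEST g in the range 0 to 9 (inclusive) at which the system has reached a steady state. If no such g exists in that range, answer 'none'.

Answer: none

Derivation:
Gen 0: 10011111101010
Gen 1 (rule 26): 01110000000001
Gen 2 (rule 158): 11101000000011
Gen 3 (rule 26): 10000100000110
Gen 4 (rule 158): 11001110001101
Gen 5 (rule 26): 10111001011000
Gen 6 (rule 158): 10110111010100
Gen 7 (rule 26): 00100100000010
Gen 8 (rule 158): 01111110000111
Gen 9 (rule 26): 11000001001100
Gen 10 (rule 158): 10100011111010
Gen 11 (rule 26): 00010110000001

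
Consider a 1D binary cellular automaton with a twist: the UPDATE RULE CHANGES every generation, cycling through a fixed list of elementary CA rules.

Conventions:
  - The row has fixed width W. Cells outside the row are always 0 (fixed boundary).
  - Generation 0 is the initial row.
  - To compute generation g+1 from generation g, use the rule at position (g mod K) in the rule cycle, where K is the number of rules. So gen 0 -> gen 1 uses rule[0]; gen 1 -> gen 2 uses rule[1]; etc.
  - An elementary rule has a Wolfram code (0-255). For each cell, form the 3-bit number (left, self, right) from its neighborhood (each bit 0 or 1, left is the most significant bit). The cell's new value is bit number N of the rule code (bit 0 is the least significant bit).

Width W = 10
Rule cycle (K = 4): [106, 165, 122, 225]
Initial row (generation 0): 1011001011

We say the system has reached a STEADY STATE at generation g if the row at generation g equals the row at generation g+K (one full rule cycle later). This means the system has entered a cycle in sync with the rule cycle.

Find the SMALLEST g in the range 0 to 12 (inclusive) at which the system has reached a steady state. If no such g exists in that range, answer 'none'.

Answer: none

Derivation:
Gen 0: 1011001011
Gen 1 (rule 106): 0111010111
Gen 2 (rule 165): 0010111010
Gen 3 (rule 122): 0101101101
Gen 4 (rule 225): 0010110110
Gen 5 (rule 106): 0101111110
Gen 6 (rule 165): 0110111100
Gen 7 (rule 122): 1111100110
Gen 8 (rule 225): 0111100010
Gen 9 (rule 106): 1100100100
Gen 10 (rule 165): 0000100101
Gen 11 (rule 122): 0001011010
Gen 12 (rule 225): 1100101100
Gen 13 (rule 106): 1101011100
Gen 14 (rule 165): 0011101001
Gen 15 (rule 122): 0110110110
Gen 16 (rule 225): 0011011010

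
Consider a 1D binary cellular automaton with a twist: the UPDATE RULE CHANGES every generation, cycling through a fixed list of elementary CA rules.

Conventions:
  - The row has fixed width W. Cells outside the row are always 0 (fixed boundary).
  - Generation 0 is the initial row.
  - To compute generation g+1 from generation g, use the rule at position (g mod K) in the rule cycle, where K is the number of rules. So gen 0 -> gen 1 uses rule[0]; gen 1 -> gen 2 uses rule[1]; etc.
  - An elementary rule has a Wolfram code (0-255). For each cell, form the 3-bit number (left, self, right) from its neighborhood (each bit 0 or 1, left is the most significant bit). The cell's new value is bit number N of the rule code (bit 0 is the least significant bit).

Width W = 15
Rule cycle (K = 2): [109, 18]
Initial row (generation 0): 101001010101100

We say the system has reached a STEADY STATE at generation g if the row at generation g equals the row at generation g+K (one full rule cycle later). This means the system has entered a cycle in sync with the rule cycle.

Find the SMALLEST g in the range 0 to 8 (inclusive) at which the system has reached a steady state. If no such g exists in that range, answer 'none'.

Gen 0: 101001010101100
Gen 1 (rule 109): 111001111111101
Gen 2 (rule 18): 000110000000000
Gen 3 (rule 109): 110110111111111
Gen 4 (rule 18): 000000000000000
Gen 5 (rule 109): 111111111111111
Gen 6 (rule 18): 000000000000000
Gen 7 (rule 109): 111111111111111
Gen 8 (rule 18): 000000000000000
Gen 9 (rule 109): 111111111111111
Gen 10 (rule 18): 000000000000000

Answer: 4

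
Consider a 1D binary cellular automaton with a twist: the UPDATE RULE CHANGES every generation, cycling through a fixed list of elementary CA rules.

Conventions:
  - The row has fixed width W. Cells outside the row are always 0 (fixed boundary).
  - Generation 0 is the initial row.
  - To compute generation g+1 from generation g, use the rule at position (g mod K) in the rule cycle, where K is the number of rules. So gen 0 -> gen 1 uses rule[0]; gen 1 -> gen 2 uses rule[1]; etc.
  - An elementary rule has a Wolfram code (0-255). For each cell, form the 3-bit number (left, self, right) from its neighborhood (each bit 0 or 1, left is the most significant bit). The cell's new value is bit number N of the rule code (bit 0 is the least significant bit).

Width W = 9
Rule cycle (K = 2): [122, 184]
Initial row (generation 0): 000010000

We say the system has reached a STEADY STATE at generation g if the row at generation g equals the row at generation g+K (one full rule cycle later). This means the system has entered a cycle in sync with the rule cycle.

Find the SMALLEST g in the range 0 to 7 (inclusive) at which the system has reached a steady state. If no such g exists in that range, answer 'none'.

Answer: 3

Derivation:
Gen 0: 000010000
Gen 1 (rule 122): 000101000
Gen 2 (rule 184): 000010100
Gen 3 (rule 122): 000101010
Gen 4 (rule 184): 000010101
Gen 5 (rule 122): 000101010
Gen 6 (rule 184): 000010101
Gen 7 (rule 122): 000101010
Gen 8 (rule 184): 000010101
Gen 9 (rule 122): 000101010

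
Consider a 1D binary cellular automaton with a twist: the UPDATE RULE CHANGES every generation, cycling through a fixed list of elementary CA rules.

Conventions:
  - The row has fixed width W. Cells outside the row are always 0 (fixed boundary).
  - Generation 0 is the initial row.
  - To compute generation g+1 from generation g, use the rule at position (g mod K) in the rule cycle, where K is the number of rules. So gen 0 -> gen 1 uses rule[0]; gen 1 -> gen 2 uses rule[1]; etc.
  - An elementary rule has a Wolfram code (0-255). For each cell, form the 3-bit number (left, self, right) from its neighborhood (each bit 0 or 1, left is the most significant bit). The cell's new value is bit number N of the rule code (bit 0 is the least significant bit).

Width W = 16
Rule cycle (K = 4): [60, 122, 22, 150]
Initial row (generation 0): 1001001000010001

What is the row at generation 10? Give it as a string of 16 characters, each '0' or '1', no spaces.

Gen 0: 1001001000010001
Gen 1 (rule 60): 1101101100011001
Gen 2 (rule 122): 1111111110111110
Gen 3 (rule 22): 0000000000000001
Gen 4 (rule 150): 0000000000000011
Gen 5 (rule 60): 0000000000000010
Gen 6 (rule 122): 0000000000000101
Gen 7 (rule 22): 0000000000001101
Gen 8 (rule 150): 0000000000010001
Gen 9 (rule 60): 0000000000011001
Gen 10 (rule 122): 0000000000111110

Answer: 0000000000111110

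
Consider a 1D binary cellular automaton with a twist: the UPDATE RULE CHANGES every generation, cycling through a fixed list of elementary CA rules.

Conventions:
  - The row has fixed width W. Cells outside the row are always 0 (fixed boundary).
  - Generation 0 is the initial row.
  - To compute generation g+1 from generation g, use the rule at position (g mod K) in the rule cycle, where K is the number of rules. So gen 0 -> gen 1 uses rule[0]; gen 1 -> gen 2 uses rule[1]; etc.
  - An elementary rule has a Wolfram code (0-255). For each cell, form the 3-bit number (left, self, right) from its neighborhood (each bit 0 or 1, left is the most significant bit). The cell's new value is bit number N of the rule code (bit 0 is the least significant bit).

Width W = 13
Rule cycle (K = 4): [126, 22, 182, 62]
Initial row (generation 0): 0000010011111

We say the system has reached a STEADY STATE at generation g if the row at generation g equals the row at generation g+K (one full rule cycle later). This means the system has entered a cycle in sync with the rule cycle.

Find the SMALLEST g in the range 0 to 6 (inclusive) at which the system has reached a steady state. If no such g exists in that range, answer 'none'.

Answer: 6

Derivation:
Gen 0: 0000010011111
Gen 1 (rule 126): 0000111110001
Gen 2 (rule 22): 0001000001011
Gen 3 (rule 182): 0011100011100
Gen 4 (rule 62): 0110010110010
Gen 5 (rule 126): 1111111111111
Gen 6 (rule 22): 0000000000000
Gen 7 (rule 182): 0000000000000
Gen 8 (rule 62): 0000000000000
Gen 9 (rule 126): 0000000000000
Gen 10 (rule 22): 0000000000000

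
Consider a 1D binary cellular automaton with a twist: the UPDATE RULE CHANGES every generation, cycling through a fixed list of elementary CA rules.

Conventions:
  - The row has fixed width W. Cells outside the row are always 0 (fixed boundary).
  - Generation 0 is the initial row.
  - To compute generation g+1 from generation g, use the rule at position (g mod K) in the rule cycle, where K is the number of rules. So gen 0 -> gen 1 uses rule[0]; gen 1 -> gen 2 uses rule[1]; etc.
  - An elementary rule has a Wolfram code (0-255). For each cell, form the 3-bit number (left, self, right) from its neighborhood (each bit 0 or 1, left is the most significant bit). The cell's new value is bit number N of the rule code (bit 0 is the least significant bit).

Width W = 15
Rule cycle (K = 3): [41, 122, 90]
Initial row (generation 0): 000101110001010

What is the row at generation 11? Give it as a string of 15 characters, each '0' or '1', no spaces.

Answer: 011101101000000

Derivation:
Gen 0: 000101110001010
Gen 1 (rule 41): 110011000100100
Gen 2 (rule 122): 111111101011010
Gen 3 (rule 90): 100000100011001
Gen 4 (rule 41): 001110001010000
Gen 5 (rule 122): 011011010101000
Gen 6 (rule 90): 111011000000100
Gen 7 (rule 41): 100110011110001
Gen 8 (rule 122): 011111110011010
Gen 9 (rule 90): 110000011111001
Gen 10 (rule 41): 100111010000000
Gen 11 (rule 122): 011101101000000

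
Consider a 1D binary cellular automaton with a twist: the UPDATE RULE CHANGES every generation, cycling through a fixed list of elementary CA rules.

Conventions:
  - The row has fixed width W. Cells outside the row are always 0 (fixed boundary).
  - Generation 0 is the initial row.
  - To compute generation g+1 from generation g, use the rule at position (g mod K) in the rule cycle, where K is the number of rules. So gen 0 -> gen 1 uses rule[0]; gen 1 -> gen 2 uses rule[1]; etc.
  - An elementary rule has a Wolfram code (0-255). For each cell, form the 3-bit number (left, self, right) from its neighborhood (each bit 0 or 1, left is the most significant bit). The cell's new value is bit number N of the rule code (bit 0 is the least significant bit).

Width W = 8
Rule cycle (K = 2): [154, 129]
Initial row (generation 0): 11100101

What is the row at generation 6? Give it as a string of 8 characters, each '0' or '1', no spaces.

Gen 0: 11100101
Gen 1 (rule 154): 11011000
Gen 2 (rule 129): 00000011
Gen 3 (rule 154): 00000110
Gen 4 (rule 129): 11110000
Gen 5 (rule 154): 11101000
Gen 6 (rule 129): 01000011

Answer: 01000011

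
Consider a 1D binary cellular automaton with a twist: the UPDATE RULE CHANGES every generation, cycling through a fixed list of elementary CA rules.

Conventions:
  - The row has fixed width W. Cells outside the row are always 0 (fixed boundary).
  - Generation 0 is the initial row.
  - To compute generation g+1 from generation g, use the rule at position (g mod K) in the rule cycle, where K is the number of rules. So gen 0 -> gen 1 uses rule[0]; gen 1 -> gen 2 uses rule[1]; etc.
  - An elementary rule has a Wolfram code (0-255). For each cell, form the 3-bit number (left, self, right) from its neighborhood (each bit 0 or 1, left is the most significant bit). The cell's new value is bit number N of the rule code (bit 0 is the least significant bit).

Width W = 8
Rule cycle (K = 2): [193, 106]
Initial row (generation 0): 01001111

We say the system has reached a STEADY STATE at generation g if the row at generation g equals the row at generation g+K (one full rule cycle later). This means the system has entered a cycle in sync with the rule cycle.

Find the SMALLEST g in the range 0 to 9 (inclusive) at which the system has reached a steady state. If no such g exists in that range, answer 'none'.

Answer: none

Derivation:
Gen 0: 01001111
Gen 1 (rule 193): 00000111
Gen 2 (rule 106): 00001101
Gen 3 (rule 193): 11100100
Gen 4 (rule 106): 10101000
Gen 5 (rule 193): 00000011
Gen 6 (rule 106): 00000111
Gen 7 (rule 193): 11110011
Gen 8 (rule 106): 10010111
Gen 9 (rule 193): 00000011
Gen 10 (rule 106): 00000111
Gen 11 (rule 193): 11110011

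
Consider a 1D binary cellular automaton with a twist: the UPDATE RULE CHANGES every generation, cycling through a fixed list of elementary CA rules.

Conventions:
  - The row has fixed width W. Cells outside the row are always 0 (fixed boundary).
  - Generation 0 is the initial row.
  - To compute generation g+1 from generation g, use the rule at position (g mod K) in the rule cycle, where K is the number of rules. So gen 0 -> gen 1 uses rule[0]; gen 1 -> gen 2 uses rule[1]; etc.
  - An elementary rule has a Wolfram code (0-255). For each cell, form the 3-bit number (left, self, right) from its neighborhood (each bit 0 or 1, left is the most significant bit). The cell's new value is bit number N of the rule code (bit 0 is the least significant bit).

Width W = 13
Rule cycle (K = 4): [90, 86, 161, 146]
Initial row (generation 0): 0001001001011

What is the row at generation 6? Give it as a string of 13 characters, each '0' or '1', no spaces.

Answer: 0000001101011

Derivation:
Gen 0: 0001001001011
Gen 1 (rule 90): 0010110110011
Gen 2 (rule 86): 0110010011101
Gen 3 (rule 161): 0000000001010
Gen 4 (rule 146): 0000000010001
Gen 5 (rule 90): 0000000101010
Gen 6 (rule 86): 0000001101011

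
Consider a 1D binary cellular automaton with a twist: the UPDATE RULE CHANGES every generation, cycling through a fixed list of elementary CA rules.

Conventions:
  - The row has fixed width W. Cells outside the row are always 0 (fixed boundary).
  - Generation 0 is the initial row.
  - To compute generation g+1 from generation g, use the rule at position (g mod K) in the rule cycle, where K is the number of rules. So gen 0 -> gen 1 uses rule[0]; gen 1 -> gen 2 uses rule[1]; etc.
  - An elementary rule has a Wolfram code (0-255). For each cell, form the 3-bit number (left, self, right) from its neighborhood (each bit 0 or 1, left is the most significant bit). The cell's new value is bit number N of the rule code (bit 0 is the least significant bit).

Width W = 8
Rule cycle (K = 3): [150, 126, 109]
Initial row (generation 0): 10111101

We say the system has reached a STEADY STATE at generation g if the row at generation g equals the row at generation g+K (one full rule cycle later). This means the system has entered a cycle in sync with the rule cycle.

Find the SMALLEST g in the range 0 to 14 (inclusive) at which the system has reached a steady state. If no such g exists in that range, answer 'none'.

Gen 0: 10111101
Gen 1 (rule 150): 10011001
Gen 2 (rule 126): 11111111
Gen 3 (rule 109): 10000001
Gen 4 (rule 150): 11000011
Gen 5 (rule 126): 11100111
Gen 6 (rule 109): 10100101
Gen 7 (rule 150): 10111101
Gen 8 (rule 126): 11100111
Gen 9 (rule 109): 10100101
Gen 10 (rule 150): 10111101
Gen 11 (rule 126): 11100111
Gen 12 (rule 109): 10100101
Gen 13 (rule 150): 10111101
Gen 14 (rule 126): 11100111
Gen 15 (rule 109): 10100101
Gen 16 (rule 150): 10111101
Gen 17 (rule 126): 11100111

Answer: 5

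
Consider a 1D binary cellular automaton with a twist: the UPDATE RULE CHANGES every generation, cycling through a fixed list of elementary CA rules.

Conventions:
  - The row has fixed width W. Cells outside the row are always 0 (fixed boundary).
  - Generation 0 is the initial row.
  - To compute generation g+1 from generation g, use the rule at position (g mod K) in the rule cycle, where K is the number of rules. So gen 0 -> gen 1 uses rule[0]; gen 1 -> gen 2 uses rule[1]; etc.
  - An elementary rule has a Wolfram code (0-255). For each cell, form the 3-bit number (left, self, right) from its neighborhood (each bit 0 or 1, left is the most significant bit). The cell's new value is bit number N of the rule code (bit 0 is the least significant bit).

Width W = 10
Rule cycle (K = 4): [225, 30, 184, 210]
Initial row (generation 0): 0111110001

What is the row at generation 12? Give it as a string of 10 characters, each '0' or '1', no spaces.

Answer: 0000010000

Derivation:
Gen 0: 0111110001
Gen 1 (rule 225): 0011110100
Gen 2 (rule 30): 0110000110
Gen 3 (rule 184): 0101000101
Gen 4 (rule 210): 1000101000
Gen 5 (rule 225): 0010010011
Gen 6 (rule 30): 0111111110
Gen 7 (rule 184): 0111111101
Gen 8 (rule 210): 1011111100
Gen 9 (rule 225): 0101111101
Gen 10 (rule 30): 1101000001
Gen 11 (rule 184): 1010100000
Gen 12 (rule 210): 0000010000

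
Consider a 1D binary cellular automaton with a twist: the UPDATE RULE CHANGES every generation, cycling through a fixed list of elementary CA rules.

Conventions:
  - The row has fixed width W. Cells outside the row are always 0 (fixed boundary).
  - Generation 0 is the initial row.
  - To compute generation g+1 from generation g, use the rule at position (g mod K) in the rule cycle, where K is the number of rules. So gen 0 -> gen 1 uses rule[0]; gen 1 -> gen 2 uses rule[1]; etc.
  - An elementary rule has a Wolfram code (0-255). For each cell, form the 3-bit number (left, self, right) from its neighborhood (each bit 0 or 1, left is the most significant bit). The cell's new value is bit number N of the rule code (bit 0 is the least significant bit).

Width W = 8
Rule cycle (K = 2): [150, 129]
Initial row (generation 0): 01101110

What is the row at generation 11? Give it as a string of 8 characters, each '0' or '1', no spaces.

Gen 0: 01101110
Gen 1 (rule 150): 10000101
Gen 2 (rule 129): 00110000
Gen 3 (rule 150): 01001000
Gen 4 (rule 129): 00000011
Gen 5 (rule 150): 00000100
Gen 6 (rule 129): 11110001
Gen 7 (rule 150): 01101011
Gen 8 (rule 129): 00000000
Gen 9 (rule 150): 00000000
Gen 10 (rule 129): 11111111
Gen 11 (rule 150): 01111110

Answer: 01111110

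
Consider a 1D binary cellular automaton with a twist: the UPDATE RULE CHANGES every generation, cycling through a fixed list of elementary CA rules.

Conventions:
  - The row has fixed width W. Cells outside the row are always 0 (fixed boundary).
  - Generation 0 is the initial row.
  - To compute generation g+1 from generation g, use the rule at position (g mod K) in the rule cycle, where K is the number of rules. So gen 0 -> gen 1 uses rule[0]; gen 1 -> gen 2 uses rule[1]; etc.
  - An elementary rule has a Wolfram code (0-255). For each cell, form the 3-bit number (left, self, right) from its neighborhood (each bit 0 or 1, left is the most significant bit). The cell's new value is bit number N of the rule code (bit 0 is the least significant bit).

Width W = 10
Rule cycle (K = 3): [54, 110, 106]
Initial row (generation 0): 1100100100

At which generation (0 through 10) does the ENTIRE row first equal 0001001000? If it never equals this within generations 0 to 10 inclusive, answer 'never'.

Gen 0: 1100100100
Gen 1 (rule 54): 0011111110
Gen 2 (rule 110): 0110000010
Gen 3 (rule 106): 1110000100
Gen 4 (rule 54): 0001001110
Gen 5 (rule 110): 0011011010
Gen 6 (rule 106): 0111111100
Gen 7 (rule 54): 1000000010
Gen 8 (rule 110): 1000000110
Gen 9 (rule 106): 0000001110
Gen 10 (rule 54): 0000010001

Answer: never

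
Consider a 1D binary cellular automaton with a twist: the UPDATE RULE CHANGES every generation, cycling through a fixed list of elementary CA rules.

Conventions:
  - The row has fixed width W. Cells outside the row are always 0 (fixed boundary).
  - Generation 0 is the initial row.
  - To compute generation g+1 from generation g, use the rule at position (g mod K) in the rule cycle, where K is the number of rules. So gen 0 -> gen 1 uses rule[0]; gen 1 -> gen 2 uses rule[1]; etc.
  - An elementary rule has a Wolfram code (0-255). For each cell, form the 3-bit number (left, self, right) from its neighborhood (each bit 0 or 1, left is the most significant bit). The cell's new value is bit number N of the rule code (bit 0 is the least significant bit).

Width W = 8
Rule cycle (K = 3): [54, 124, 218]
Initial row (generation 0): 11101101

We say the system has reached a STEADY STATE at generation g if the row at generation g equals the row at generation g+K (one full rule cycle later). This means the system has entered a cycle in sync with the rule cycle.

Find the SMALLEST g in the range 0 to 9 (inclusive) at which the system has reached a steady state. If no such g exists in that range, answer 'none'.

Gen 0: 11101101
Gen 1 (rule 54): 00010011
Gen 2 (rule 124): 00011011
Gen 3 (rule 218): 00111011
Gen 4 (rule 54): 01000100
Gen 5 (rule 124): 01100110
Gen 6 (rule 218): 11111111
Gen 7 (rule 54): 00000000
Gen 8 (rule 124): 00000000
Gen 9 (rule 218): 00000000
Gen 10 (rule 54): 00000000
Gen 11 (rule 124): 00000000
Gen 12 (rule 218): 00000000

Answer: 7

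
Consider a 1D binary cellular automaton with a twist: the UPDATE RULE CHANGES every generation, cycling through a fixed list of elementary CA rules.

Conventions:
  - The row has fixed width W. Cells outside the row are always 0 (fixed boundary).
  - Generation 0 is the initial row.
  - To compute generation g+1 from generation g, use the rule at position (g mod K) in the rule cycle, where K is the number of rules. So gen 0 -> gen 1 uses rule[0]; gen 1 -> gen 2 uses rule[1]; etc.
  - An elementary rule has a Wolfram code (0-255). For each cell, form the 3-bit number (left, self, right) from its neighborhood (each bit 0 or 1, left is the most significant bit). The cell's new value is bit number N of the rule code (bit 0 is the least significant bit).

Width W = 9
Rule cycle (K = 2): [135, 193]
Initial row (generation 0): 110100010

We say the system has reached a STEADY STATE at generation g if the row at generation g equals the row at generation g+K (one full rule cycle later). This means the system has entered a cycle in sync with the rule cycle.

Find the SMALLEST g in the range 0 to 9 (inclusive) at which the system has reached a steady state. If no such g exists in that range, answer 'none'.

Gen 0: 110100010
Gen 1 (rule 135): 000101110
Gen 2 (rule 193): 110000110
Gen 3 (rule 135): 000111000
Gen 4 (rule 193): 110011011
Gen 5 (rule 135): 000100000
Gen 6 (rule 193): 110001111
Gen 7 (rule 135): 000110110
Gen 8 (rule 193): 110010010
Gen 9 (rule 135): 000110110
Gen 10 (rule 193): 110010010
Gen 11 (rule 135): 000110110

Answer: 7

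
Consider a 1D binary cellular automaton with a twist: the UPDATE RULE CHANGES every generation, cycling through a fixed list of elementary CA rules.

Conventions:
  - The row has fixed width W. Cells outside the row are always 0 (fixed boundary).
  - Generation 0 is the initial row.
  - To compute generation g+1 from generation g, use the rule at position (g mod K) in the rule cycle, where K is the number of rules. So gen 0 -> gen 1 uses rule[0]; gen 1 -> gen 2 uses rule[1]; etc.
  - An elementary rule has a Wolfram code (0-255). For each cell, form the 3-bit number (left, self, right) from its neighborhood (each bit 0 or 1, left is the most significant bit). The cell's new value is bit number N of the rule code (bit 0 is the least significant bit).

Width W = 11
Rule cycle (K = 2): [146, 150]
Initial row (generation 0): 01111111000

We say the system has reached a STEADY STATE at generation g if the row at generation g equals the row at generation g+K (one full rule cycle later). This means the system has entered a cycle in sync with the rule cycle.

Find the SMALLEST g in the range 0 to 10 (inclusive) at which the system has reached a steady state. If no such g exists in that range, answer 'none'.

Answer: 7

Derivation:
Gen 0: 01111111000
Gen 1 (rule 146): 10111110100
Gen 2 (rule 150): 10011100110
Gen 3 (rule 146): 01101011001
Gen 4 (rule 150): 10001000111
Gen 5 (rule 146): 01010101010
Gen 6 (rule 150): 11010101011
Gen 7 (rule 146): 00000000000
Gen 8 (rule 150): 00000000000
Gen 9 (rule 146): 00000000000
Gen 10 (rule 150): 00000000000
Gen 11 (rule 146): 00000000000
Gen 12 (rule 150): 00000000000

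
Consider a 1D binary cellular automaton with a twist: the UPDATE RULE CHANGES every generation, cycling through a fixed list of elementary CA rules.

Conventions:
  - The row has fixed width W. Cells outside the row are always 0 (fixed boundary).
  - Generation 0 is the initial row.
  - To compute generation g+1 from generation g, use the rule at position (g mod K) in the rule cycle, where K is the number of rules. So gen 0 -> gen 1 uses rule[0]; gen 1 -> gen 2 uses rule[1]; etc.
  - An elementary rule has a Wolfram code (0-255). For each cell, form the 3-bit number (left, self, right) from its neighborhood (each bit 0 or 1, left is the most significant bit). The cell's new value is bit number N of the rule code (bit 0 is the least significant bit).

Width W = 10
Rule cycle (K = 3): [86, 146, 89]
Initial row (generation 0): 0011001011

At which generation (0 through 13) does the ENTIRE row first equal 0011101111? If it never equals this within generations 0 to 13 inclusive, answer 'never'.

Answer: 9

Derivation:
Gen 0: 0011001011
Gen 1 (rule 86): 0101111001
Gen 2 (rule 146): 1000110110
Gen 3 (rule 89): 0110110111
Gen 4 (rule 86): 1010010001
Gen 5 (rule 146): 0001101010
Gen 6 (rule 89): 1101100001
Gen 7 (rule 86): 0100110011
Gen 8 (rule 146): 1011001100
Gen 9 (rule 89): 0011101111
Gen 10 (rule 86): 0100100001
Gen 11 (rule 146): 1011010010
Gen 12 (rule 89): 0011001001
Gen 13 (rule 86): 0101111111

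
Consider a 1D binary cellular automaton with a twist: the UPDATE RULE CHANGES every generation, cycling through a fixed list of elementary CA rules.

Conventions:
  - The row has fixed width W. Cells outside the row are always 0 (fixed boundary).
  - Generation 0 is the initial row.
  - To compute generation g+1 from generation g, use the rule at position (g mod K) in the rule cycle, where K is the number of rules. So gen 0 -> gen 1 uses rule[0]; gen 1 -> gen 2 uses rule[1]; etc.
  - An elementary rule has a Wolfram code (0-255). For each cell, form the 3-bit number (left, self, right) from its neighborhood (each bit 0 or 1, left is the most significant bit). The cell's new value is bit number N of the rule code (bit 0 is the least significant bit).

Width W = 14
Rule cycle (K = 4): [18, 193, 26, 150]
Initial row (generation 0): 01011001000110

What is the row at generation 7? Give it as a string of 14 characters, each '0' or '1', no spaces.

Answer: 00110100001100

Derivation:
Gen 0: 01011001000110
Gen 1 (rule 18): 10000110101001
Gen 2 (rule 193): 00110010000000
Gen 3 (rule 26): 01101101000000
Gen 4 (rule 150): 10000001100000
Gen 5 (rule 18): 01000010010000
Gen 6 (rule 193): 00011000000111
Gen 7 (rule 26): 00110100001100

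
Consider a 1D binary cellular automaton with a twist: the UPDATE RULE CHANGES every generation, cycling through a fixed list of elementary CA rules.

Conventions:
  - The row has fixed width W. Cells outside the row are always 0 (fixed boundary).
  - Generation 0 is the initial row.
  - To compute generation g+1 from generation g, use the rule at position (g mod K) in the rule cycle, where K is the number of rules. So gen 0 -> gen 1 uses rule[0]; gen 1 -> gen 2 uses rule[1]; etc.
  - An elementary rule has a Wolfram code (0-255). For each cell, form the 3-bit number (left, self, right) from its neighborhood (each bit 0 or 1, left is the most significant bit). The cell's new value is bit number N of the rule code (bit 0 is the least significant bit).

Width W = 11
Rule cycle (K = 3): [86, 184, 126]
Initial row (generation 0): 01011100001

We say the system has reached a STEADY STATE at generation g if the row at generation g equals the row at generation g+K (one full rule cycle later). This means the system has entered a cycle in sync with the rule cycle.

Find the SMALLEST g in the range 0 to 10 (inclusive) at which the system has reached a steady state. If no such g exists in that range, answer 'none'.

Gen 0: 01011100001
Gen 1 (rule 86): 11000110011
Gen 2 (rule 184): 10100101010
Gen 3 (rule 126): 11111111111
Gen 4 (rule 86): 00000000001
Gen 5 (rule 184): 00000000000
Gen 6 (rule 126): 00000000000
Gen 7 (rule 86): 00000000000
Gen 8 (rule 184): 00000000000
Gen 9 (rule 126): 00000000000
Gen 10 (rule 86): 00000000000
Gen 11 (rule 184): 00000000000
Gen 12 (rule 126): 00000000000
Gen 13 (rule 86): 00000000000

Answer: 5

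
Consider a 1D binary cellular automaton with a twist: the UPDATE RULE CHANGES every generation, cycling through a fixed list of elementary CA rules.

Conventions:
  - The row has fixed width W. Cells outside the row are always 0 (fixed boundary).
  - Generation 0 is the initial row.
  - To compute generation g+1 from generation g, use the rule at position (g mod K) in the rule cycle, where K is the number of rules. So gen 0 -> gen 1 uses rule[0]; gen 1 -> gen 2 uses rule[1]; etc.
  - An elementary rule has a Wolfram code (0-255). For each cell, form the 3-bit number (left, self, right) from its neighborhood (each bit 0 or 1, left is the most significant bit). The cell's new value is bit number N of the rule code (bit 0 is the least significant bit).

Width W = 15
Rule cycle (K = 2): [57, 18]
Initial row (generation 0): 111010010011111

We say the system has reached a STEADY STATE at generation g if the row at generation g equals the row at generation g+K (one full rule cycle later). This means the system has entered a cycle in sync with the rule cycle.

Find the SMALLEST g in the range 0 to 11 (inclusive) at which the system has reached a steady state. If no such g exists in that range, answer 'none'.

Answer: 6

Derivation:
Gen 0: 111010010011111
Gen 1 (rule 57): 100101001010000
Gen 2 (rule 18): 011000110001000
Gen 3 (rule 57): 010110101100111
Gen 4 (rule 18): 100000000011000
Gen 5 (rule 57): 011111111010111
Gen 6 (rule 18): 100000000000000
Gen 7 (rule 57): 011111111111111
Gen 8 (rule 18): 100000000000000
Gen 9 (rule 57): 011111111111111
Gen 10 (rule 18): 100000000000000
Gen 11 (rule 57): 011111111111111
Gen 12 (rule 18): 100000000000000
Gen 13 (rule 57): 011111111111111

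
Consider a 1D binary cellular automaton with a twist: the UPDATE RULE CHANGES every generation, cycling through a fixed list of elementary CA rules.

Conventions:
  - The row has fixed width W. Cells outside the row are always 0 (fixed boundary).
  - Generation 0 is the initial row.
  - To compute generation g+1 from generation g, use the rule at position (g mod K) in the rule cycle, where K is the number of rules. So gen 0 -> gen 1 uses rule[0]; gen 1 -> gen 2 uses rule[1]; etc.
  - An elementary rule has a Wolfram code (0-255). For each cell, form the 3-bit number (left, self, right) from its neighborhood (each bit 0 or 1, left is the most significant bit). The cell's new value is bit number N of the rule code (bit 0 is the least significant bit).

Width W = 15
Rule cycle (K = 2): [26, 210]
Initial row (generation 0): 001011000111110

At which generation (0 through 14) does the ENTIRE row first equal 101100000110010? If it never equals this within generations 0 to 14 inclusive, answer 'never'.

Answer: 2

Derivation:
Gen 0: 001011000111110
Gen 1 (rule 26): 010010101100001
Gen 2 (rule 210): 101100000110010
Gen 3 (rule 26): 001010001101101
Gen 4 (rule 210): 010001010100100
Gen 5 (rule 26): 101010000011010
Gen 6 (rule 210): 000001000101001
Gen 7 (rule 26): 000010101000110
Gen 8 (rule 210): 000100000101011
Gen 9 (rule 26): 001010001000010
Gen 10 (rule 210): 010001010100101
Gen 11 (rule 26): 101010000011000
Gen 12 (rule 210): 000001000101100
Gen 13 (rule 26): 000010101001010
Gen 14 (rule 210): 000100000110001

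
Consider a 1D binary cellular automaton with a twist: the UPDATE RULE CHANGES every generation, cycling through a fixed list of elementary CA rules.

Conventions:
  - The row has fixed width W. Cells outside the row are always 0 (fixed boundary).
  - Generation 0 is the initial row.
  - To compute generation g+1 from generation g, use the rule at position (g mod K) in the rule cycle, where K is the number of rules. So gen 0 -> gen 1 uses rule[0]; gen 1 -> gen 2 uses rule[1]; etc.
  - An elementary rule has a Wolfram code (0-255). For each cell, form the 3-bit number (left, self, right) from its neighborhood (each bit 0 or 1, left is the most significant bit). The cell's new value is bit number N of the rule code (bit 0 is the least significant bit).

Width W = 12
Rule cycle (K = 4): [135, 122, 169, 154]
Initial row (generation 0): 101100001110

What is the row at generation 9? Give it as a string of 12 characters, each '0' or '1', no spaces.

Gen 0: 101100001110
Gen 1 (rule 135): 100001110100
Gen 2 (rule 122): 010011011010
Gen 3 (rule 169): 000010110100
Gen 4 (rule 154): 000100100010
Gen 5 (rule 135): 111101101110
Gen 6 (rule 122): 100111111011
Gen 7 (rule 169): 000111110110
Gen 8 (rule 154): 001111100101
Gen 9 (rule 135): 110111001101

Answer: 110111001101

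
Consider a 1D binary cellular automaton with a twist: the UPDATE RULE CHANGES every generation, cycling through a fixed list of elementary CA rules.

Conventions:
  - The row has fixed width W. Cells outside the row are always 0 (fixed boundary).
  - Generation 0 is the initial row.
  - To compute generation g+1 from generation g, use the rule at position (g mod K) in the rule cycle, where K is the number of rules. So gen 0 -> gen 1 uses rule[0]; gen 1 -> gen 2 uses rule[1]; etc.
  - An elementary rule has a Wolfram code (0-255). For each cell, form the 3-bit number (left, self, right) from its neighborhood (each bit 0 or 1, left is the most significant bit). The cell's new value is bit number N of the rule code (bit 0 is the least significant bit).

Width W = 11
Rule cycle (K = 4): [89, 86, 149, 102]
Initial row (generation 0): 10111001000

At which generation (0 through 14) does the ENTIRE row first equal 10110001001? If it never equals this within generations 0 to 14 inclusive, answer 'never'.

Gen 0: 10111001000
Gen 1 (rule 89): 00101100111
Gen 2 (rule 86): 01100111001
Gen 3 (rule 149): 00010010101
Gen 4 (rule 102): 00110111111
Gen 5 (rule 89): 10110100001
Gen 6 (rule 86): 10010110011
Gen 7 (rule 149): 11010001000
Gen 8 (rule 102): 01110011000
Gen 9 (rule 89): 01011011111
Gen 10 (rule 86): 11001000001
Gen 11 (rule 149): 00101111101
Gen 12 (rule 102): 01110000111
Gen 13 (rule 89): 01011110101
Gen 14 (rule 86): 11000010101

Answer: never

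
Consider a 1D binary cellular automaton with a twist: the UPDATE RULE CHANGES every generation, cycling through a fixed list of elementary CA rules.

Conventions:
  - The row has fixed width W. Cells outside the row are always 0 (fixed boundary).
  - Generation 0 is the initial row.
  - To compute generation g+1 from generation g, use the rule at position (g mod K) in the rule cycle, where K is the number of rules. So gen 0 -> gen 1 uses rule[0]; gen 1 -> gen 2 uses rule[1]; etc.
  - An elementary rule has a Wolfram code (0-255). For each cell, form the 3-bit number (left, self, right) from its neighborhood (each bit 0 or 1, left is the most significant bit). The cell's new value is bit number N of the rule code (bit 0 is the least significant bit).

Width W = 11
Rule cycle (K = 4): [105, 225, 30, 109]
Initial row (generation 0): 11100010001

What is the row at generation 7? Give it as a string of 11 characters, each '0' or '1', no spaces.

Answer: 00011011000

Derivation:
Gen 0: 11100010001
Gen 1 (rule 105): 10101000100
Gen 2 (rule 225): 01010010001
Gen 3 (rule 30): 11011111011
Gen 4 (rule 109): 11110001111
Gen 5 (rule 105): 10010101001
Gen 6 (rule 225): 00001010000
Gen 7 (rule 30): 00011011000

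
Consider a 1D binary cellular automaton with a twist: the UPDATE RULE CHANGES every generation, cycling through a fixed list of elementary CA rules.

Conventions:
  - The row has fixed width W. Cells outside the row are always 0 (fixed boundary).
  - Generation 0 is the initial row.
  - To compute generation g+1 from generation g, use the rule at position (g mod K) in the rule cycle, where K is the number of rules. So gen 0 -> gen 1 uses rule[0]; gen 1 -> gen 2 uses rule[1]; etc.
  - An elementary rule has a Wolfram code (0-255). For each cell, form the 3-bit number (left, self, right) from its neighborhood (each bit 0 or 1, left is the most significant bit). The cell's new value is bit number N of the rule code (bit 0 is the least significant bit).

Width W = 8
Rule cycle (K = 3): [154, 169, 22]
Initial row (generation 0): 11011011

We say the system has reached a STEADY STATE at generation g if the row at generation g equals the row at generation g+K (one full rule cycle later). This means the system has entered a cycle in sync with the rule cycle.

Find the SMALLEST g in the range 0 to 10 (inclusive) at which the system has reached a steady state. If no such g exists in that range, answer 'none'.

Gen 0: 11011011
Gen 1 (rule 154): 10010010
Gen 2 (rule 169): 00000000
Gen 3 (rule 22): 00000000
Gen 4 (rule 154): 00000000
Gen 5 (rule 169): 11111111
Gen 6 (rule 22): 00000000
Gen 7 (rule 154): 00000000
Gen 8 (rule 169): 11111111
Gen 9 (rule 22): 00000000
Gen 10 (rule 154): 00000000
Gen 11 (rule 169): 11111111
Gen 12 (rule 22): 00000000
Gen 13 (rule 154): 00000000

Answer: 3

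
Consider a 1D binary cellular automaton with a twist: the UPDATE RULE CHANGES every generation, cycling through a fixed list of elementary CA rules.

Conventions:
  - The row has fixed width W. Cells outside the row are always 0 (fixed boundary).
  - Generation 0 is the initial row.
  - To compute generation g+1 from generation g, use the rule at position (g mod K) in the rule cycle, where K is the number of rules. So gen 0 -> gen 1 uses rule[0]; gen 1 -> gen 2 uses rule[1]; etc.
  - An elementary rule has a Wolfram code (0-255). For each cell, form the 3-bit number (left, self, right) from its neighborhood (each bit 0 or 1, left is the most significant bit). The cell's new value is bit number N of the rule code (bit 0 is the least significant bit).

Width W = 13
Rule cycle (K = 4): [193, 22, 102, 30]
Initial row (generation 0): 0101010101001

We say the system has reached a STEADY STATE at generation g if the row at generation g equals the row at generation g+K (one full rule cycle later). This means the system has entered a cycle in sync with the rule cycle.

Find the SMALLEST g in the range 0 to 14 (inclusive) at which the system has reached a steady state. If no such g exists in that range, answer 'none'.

Gen 0: 0101010101001
Gen 1 (rule 193): 0000000000000
Gen 2 (rule 22): 0000000000000
Gen 3 (rule 102): 0000000000000
Gen 4 (rule 30): 0000000000000
Gen 5 (rule 193): 1111111111111
Gen 6 (rule 22): 0000000000000
Gen 7 (rule 102): 0000000000000
Gen 8 (rule 30): 0000000000000
Gen 9 (rule 193): 1111111111111
Gen 10 (rule 22): 0000000000000
Gen 11 (rule 102): 0000000000000
Gen 12 (rule 30): 0000000000000
Gen 13 (rule 193): 1111111111111
Gen 14 (rule 22): 0000000000000
Gen 15 (rule 102): 0000000000000
Gen 16 (rule 30): 0000000000000
Gen 17 (rule 193): 1111111111111
Gen 18 (rule 22): 0000000000000

Answer: 2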